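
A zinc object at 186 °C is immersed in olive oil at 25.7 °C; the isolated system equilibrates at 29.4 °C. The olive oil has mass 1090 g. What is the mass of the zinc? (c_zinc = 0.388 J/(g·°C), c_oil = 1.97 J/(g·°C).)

m ≈ 131 g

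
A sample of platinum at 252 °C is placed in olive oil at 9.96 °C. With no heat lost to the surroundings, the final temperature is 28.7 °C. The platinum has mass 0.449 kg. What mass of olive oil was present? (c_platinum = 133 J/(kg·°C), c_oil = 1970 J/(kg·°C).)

m ≈ 0.361 kg

Energy conservation, ΣQ = 0:
0.449·133·(28.7 − 252) + m·1970·(28.7 − 9.96) = 0
36918 m = 13335
m = 13335/36918 ≈ 0.3612 kg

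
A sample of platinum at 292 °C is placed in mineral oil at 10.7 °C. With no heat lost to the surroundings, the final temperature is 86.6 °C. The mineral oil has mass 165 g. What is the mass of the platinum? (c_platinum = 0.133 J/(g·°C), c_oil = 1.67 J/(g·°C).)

Heat lost by the platinum = heat gained by the oil:
m×0.133×(292 − 86.6) = 165×1.67×(86.6 − 10.7)
27.32 m = 20914  ⇒  m ≈ 765.6 g

m ≈ 766 g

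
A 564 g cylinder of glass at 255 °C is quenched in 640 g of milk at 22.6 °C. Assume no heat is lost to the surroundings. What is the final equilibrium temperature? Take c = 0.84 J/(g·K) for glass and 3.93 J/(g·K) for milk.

T_f ≈ 59.4 °C

Set heat shed by the hot body equal to heat absorbed by the cold body:
564×0.84×(255 − T) = 640×3.93×(T − 22.6)
473.76(255 − T) = 2515.2(T − 22.6)
2989 T = 177652  ⇒  T ≈ 59.44 °C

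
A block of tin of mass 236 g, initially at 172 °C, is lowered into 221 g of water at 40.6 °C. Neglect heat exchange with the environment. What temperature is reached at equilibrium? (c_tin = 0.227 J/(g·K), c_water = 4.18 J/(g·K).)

Taking heat into each body as positive, Σ m c ΔT = 0:
236·0.227·(T − 172) + 221·4.18·(T − 40.6) = 0
53.57(T − 172) + 923.78(T − 40.6) = 0
977.35 T = 46720
T ≈ 47.80 °C

T_f ≈ 47.8 °C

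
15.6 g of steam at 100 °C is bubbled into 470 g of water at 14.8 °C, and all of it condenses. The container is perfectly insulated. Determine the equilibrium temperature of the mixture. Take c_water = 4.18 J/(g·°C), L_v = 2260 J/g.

T_f ≈ 34.9 °C

Net heat exchanged in the isolated system is zero:
condense steam: −15.6·2260 = −35256; condensate cools 100→T: 15.6·4.18·(T − 100) = 65.21(T − 100); water warms: 470·4.18·(T − 14.8) = 1964.6(T − 14.8)
2029.8 T = 35256 + 6520.8 + 29076 = 70853
T ≈ 34.91 °C, under the boiling point, so the assumption holds.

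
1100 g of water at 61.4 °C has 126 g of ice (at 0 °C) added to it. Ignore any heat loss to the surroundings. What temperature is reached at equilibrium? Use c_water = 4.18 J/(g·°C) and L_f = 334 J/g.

Let T be the final temperature. ΣQ_i = 0:
melt ice: 126×334 = 42084
  warm the meltwater: 526.68 T
  water: 4598(T − 61.4)
5124.7 T = 282317 − 42084 = 240233
T ≈ 46.88 °C (positive, so assuming full melt was valid).

T_f ≈ 46.9 °C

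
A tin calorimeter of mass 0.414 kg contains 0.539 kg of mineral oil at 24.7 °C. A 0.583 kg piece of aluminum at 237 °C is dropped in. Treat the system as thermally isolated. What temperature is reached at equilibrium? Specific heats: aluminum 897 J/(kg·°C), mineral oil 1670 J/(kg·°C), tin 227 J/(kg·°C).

T_f ≈ 97.9 °C

T_f is the heat-capacity-weighted average of the initial temperatures:
T_f = (522.95*237 + 900.13*24.7 + 93.98*24.7) / (522.95 + 900.13 + 93.98)
    = 148494 / 1517.1 ≈ 97.88 °C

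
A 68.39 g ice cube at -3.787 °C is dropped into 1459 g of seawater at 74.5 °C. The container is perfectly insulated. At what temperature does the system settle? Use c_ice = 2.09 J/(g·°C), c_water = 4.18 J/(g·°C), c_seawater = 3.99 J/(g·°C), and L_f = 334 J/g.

Energy balance with sensible and latent terms:
warm ice to 0 °C: 68.39·2.09·(0 − (-3.787)) = 541.3
  melt ice: 68.39·334 = 22842
  meltwater 0→T: 68.39·4.18·T = 285.87 T
  seawater cools: 1459·3.99·(T − 74.5) = 5821.4(T − 74.5)
6107.3 T = 433695 − 23384 = 410311
T ≈ 67.18 °C (positive, so assuming full melt was valid).

T_f ≈ 67.2 °C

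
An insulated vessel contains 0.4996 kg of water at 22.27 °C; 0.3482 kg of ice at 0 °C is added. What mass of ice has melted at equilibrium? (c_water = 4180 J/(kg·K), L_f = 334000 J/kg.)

Water can give up m c ΔT = 0.4996×4180×22.27 = 46507 J before reaching 0 °C.
Fully melting the ice requires m_ice L_f = 0.3482×334000 = 116299 J.
That's not enough to melt it all — equilibrium is at 0 °C with ice remaining.
m_melted×334000 = 46507  ⇒  m_melted ≈ 0.1392 kg.

m_melted ≈ 0.139 kg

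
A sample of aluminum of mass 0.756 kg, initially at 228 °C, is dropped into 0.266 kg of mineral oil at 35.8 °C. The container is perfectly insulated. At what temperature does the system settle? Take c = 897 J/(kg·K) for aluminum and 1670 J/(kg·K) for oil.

Net heat exchanged in the isolated system is zero:
0.756*897*(T − 228) + 0.266*1670*(T − 35.8) = 0
1122.4 T = 170517
T = 170517/1122.4 ≈ 151.93 °C

T_f ≈ 151.9 °C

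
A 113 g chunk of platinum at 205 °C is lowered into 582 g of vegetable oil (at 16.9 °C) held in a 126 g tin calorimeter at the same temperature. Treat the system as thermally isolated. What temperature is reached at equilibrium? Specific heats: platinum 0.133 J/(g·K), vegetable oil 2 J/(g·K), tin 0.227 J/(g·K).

T_f ≈ 19.2 °C

Energy conservation, ΣQ = 0:
113*0.133*(T − 205) + 582*2*(T − 16.9) + 126*0.227*(T − 16.9) = 0
15.03(T − 205) + 1164(T − 16.9) + 28.6(T − 16.9) = 0
1207.6 T = 23236
T = 23236/1207.6 ≈ 19.24 °C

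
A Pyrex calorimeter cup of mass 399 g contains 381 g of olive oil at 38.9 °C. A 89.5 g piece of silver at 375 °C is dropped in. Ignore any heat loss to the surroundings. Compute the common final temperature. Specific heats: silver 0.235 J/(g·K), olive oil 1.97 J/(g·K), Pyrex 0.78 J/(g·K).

T_f ≈ 45.4 °C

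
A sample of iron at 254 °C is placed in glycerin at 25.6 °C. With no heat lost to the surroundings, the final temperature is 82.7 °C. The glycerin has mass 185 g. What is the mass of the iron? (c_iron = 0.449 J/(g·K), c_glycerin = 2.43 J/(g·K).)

m ≈ 334 g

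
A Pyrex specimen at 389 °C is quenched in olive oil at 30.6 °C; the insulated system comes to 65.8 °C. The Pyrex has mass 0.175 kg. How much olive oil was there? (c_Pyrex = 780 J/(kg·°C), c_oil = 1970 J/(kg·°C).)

Heat lost by the Pyrex = heat gained by the oil:
0.175×780×(389 − 65.8) = m×1970×(65.8 − 30.6)
69344 m = 44117  ⇒  m ≈ 0.6362 kg

m ≈ 0.636 kg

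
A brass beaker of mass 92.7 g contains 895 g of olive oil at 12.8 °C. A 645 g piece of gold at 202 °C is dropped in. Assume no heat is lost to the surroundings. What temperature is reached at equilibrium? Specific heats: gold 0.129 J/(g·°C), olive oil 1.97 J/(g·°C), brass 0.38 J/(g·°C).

T_f ≈ 21.2 °C

Net heat exchanged in the isolated system is zero:
645×0.129×(T − 202) + 895×1.97×(T − 12.8) + 92.7×0.38×(T − 12.8) = 0
83.2(T − 202) + 1763.1(T − 12.8) + 35.23(T − 12.8) = 0
(83.2 + 1763.1 + 35.23) T = 83.2×202 + 1763.1×12.8 + 35.23×12.8
T ≈ 21.17 °C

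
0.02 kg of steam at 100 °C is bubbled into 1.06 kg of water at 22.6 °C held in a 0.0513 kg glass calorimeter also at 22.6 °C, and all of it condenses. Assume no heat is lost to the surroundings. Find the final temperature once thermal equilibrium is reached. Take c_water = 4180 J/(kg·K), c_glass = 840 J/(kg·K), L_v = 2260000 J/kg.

Setting the total heat transfer to zero:
steam→water at 100 °C releases m L_v = 0.02×2260000 = 45200; condensate cools 100→T: 0.02×4180×(T − 100) = 83.6(T − 100); original water: 4430.8(T − 22.6); cup: 43.09(T − 22.6)
4557.5 T = 45200 + 8360 + 101110 = 154670
T ≈ 33.94 °C, under the boiling point, so the assumption holds.

T_f ≈ 33.9 °C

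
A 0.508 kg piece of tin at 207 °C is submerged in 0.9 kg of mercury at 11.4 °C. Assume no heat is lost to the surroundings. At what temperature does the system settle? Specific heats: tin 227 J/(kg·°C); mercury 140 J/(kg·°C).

Set heat shed by the hot body equal to heat absorbed by the cold body:
0.508*227*(207 − T) = 0.9*140*(T − 11.4)
115.32(207 − T) = 126(T − 11.4)
241.32 T = 25307  ⇒  T ≈ 104.87 °C

T_f ≈ 104.9 °C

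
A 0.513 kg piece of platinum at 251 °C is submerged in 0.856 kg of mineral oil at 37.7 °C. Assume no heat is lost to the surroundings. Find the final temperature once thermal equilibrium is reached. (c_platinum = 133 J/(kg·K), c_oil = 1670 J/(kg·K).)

Set heat shed by the hot body equal to heat absorbed by the cold body:
0.513×133×(251 − T) = 0.856×1670×(T − 37.7)
68.23(251 − T) = 1429.5(T − 37.7)
1497.7 T = 71018  ⇒  T ≈ 47.42 °C

T_f ≈ 47.4 °C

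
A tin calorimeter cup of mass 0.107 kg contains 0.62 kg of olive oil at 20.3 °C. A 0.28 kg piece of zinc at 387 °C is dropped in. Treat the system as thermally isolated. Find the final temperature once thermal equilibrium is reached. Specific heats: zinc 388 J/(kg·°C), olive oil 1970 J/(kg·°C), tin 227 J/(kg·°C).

T_f is the heat-capacity-weighted average of the initial temperatures:
T_f = (108.64×387 + 1221.4×20.3 + 24.29×20.3) / (108.64 + 1221.4 + 24.29)
    = 67331 / 1354.3 ≈ 49.72 °C

T_f ≈ 49.7 °C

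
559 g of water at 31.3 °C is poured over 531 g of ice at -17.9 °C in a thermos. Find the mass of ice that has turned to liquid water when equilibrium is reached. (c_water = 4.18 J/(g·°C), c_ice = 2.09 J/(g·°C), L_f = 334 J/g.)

m_melted ≈ 159 g

Cooling the water to 0 °C releases 559·4.18·31.3 = 73136 J.
Warming the ice to 0 °C takes 531·2.09·17.9 = 19865 J, leaving 53271 J for melting.
Melting all 531 g of ice would need 531·334 = 177354 J.
That's not enough to melt it all — equilibrium is at 0 °C with ice remaining.
m_melt = 53271 / L_f = 159.5 g.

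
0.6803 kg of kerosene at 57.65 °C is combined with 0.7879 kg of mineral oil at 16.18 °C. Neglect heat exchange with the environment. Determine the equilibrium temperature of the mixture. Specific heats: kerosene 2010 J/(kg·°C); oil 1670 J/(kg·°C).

T_f ≈ 37.3 °C

Net heat exchanged in the isolated system is zero:
0.6803*2010*(T − 57.65) + 0.7879*1670*(T − 16.18) = 0
1367.4(T − 57.65) + 1315.8(T − 16.18) = 0
2683.2 T = 100120
T = 100120/2683.2 ≈ 37.31 °C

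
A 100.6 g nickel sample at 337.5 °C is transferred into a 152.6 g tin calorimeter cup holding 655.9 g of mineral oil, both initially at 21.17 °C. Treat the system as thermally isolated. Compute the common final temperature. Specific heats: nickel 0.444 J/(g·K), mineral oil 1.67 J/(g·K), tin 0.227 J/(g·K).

T_f ≈ 33.2 °C

Heat gained plus heat lost sum to zero:
100.6·0.444·(T − 337.5) + 655.9·1.67·(T − 21.17) + 152.6·0.227·(T − 21.17) = 0
(44.67 + 1095.4 + 34.64) T = 44.67·337.5 + 1095.4·21.17 + 34.64·21.17
T = 38997/1174.7 ≈ 33.20 °C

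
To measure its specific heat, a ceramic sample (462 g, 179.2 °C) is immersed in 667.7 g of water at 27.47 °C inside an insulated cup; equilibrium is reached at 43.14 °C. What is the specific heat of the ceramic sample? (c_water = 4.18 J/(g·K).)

Heat gained plus heat lost sum to zero:
462·c·(43.14 − 179.2) + 667.7·4.18·(43.14 − 27.47) = 0
-62860 c = -43735
c = -43735/-62860 ≈ 0.6958 J/(g·K)

c ≈ 0.696 J/(g·K)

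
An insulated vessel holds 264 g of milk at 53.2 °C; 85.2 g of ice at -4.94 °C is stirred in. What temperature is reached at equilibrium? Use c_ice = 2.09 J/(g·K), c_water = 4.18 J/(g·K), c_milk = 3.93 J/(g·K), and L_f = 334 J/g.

T_f ≈ 18.6 °C

Net heat exchanged in the isolated system is zero:
ice -4.94→0 °C: 85.2·2.09·4.94 = 879.66
  melt ice: 85.2·334 = 28457
  meltwater 0→T: 85.2·4.18·T = 356.14 T
  milk cools: 264·3.93·(T − 53.2) = 1037.5(T − 53.2)
1393.7 T = 55196 − 29336 = 25860
T ≈ 18.56 °C — above 0 °C, consistent with complete melting.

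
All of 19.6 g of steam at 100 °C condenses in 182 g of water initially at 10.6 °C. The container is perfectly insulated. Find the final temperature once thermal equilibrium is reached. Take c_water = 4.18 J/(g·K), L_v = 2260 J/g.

T_f ≈ 71.9 °C

Sum of m c ΔT and latent-heat terms is zero:
latent heat released on condensation: 19.6·2260 = 44296
  condensate cools 100→T: 19.6·4.18·(T − 100) = 81.93(T − 100)
  original water: 760.76(T − 10.6)
842.69 T = 44296 + 8192.8 + 8064.1 = 60553
T ≈ 71.86 °C, under the boiling point, so the assumption holds.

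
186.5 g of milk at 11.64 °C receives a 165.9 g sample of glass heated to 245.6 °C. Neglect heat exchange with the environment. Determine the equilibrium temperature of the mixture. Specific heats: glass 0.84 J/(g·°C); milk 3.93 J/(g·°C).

Setting the total heat transfer to zero:
165.9·0.84·(T − 245.6) + 186.5·3.93·(T − 11.64) = 0
139.36(T − 245.6) + 732.95(T − 11.64) = 0
872.3 T = 42757
T = 42757 / 872.3 = 49 °C

T_f ≈ 49.0 °C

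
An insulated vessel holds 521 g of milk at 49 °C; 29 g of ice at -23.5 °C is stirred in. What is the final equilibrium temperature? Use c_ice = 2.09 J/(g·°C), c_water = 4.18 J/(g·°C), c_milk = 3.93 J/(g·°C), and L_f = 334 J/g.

Taking heat into each body as positive, Σ m c ΔT = 0:
ice -23.5→0 °C: 29×2.09×23.5 = 1424.3; fusion: m_ice L_f = 29×334 = 9686; warm the meltwater: 121.22 T; milk: 2047.5(T − 49)
2168.8 T = 100329 − 11110 = 89219
T ≈ 41.14 °C. Since T > 0 °C, the all-ice-melts assumption holds.

T_f ≈ 41.1 °C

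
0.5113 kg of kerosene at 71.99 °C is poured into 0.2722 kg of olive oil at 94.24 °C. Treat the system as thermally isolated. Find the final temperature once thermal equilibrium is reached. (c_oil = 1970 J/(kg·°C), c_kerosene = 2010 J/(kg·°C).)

Net heat exchanged in the isolated system is zero:
0.2722*1970*(T − 94.24) + 0.5113*2010*(T − 71.99) = 0
536.23(T − 94.24) + 1027.7(T − 71.99) = 0
(536.23 + 1027.7) T = 536.23*94.24 + 1027.7*71.99
T = 124520 / 1563.9 = 79.6 °C

T_f ≈ 79.6 °C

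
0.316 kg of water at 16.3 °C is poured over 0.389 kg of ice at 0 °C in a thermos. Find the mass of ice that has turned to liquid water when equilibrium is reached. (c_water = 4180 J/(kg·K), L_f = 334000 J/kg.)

m_melted ≈ 0.0645 kg

Heat available from the water dropping to 0 °C: 0.316·4180·16.3 = 21530 J.
Fully melting the ice requires m_ice L_f = 0.389·334000 = 129926 J.
21530 J < 129926 J, so only part of the ice melts and the system sits at 0 °C.
m_melted·334000 = 21530  ⇒  m_melted ≈ 0.06446 kg.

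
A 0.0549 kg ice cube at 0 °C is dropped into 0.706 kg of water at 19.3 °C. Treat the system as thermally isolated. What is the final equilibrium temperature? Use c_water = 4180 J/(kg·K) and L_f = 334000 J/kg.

T_f ≈ 12.1 °C

Energy conservation, ΣQ = 0:
fusion: m_ice L_f = 0.0549×334000 = 18337; warm the meltwater: 229.48 T; water: 2951.1(T − 19.3)
3180.6 T = 56956 − 18337 = 38619
T ≈ 12.14 °C — above 0 °C, consistent with complete melting.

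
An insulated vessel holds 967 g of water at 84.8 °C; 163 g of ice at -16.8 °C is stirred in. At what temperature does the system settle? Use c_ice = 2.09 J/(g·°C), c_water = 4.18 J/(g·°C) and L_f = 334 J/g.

Taking heat into each body as positive, Σ m c ΔT = 0:
warm ice to 0 °C: 163·2.09·(0 − (-16.8)) = 5723.3; melt ice: 163·334 = 54442; meltwater 0→T: 163·4.18·T = 681.34 T; water: 4042.1(T − 84.8)
4723.4 T = 342767 − 60165 = 282601
T ≈ 59.83 °C (positive, so assuming full melt was valid).

T_f ≈ 59.8 °C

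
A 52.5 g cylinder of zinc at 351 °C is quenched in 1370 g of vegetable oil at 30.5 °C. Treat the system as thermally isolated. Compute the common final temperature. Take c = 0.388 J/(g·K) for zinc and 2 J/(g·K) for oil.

Conservation of energy gives ΣQ = 0:
52.5*0.388*(T − 351) + 1370*2*(T − 30.5) = 0
20.37(T − 351) + 2740(T − 30.5) = 0
2760.4 T = 90720
T = 90720/2760.4 ≈ 32.87 °C

T_f ≈ 32.9 °C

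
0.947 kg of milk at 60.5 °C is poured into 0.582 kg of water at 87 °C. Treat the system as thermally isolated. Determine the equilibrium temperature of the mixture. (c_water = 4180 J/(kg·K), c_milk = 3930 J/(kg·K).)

T_f ≈ 71.0 °C

Setting the total heat transfer to zero:
0.582·4180·(T − 87) + 0.947·3930·(T − 60.5) = 0
6154.5 T = 436814
T = 436814/6154.5 ≈ 70.98 °C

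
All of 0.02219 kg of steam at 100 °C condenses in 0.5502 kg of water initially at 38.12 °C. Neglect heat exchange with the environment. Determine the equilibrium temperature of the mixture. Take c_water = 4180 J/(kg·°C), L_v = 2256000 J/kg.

Let T be the final temperature. ΣQ_i = 0:
condense steam: −0.02219·2256000 = −50061; condensate cools 100→T: 0.02219·4180·(T − 100) = 92.75(T − 100); original water: 2299.8(T − 38.12)
2392.6 T = 50061 + 9275.4 + 87670 = 147006
T ≈ 61.44 °C (< 100 °C, so full condensation is consistent).

T_f ≈ 61.4 °C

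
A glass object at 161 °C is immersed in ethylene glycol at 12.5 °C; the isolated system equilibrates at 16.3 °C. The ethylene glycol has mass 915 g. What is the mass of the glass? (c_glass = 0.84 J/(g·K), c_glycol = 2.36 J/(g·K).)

m ≈ 67.5 g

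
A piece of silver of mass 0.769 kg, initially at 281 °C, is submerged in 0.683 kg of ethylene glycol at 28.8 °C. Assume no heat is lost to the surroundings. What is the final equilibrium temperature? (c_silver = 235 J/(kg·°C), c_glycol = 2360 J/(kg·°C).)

T_f is the heat-capacity-weighted average of the initial temperatures:
T_f = (180.72×281 + 1611.9×28.8) / (180.72 + 1611.9)
    = 97203 / 1792.6 ≈ 54.22 °C

T_f ≈ 54.2 °C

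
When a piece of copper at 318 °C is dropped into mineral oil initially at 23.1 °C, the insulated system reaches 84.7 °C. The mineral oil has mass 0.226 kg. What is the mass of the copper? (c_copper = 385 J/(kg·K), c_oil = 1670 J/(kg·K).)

Heat lost by the copper = heat gained by the oil:
m·385·(318 − 84.7) = 0.226·1670·(84.7 − 23.1)
89820 m = 23249  ⇒  m ≈ 0.2588 kg

m ≈ 0.259 kg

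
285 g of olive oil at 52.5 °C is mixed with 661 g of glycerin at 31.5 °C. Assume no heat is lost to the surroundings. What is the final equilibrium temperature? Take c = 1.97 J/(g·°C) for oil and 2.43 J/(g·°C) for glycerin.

T_f ≈ 36.9 °C

Energy conservation, ΣQ = 0:
285×1.97×(T − 52.5) + 661×2.43×(T − 31.5) = 0
561.45(T − 52.5) + 1606.2(T − 31.5) = 0
(561.45 + 1606.2) T = 561.45×52.5 + 1606.2×31.5
T = 80072 / 2167.7 = 36.9 °C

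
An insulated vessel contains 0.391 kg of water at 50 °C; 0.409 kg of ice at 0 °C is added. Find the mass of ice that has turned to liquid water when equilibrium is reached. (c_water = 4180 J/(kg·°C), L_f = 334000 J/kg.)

Cooling the water to 0 °C releases 0.391·4180·50 = 81719 J.
Fully melting the ice requires m_ice L_f = 0.409·334000 = 136606 J.
Since 81719 < 136606 J, not all the ice melts; equilibrium is at 0 °C.
m_melt = 81719 / L_f = 0.2447 kg.

m_melted ≈ 0.245 kg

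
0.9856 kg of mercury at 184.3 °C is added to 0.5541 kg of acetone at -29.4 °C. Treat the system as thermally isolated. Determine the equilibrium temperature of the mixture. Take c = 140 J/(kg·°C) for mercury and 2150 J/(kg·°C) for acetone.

T_f = Σ m_i c_i T_i / Σ m_i c_i:
T_f = (137.98*184.3 + 1191.3*(-29.4)) / (137.98 + 1191.3)
    = -9594.2 / 1329.3 ≈ -7.22 °C

T_f ≈ -7.2 °C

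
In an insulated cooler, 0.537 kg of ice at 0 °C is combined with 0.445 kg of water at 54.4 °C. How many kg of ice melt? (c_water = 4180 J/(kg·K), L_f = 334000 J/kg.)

m_melted ≈ 0.303 kg

Cooling the water to 0 °C releases 0.445·4180·54.4 = 101189 J.
Melting all 0.537 kg of ice would need 0.537·334000 = 179358 J.
101189 J < 179358 J, so only part of the ice melts and the system sits at 0 °C.
m_melt = 101189 / L_f = 0.303 kg.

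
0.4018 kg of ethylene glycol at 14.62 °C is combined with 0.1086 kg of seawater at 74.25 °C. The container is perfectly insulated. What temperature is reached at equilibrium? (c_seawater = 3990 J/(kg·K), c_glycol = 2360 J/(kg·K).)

T_f ≈ 33.3 °C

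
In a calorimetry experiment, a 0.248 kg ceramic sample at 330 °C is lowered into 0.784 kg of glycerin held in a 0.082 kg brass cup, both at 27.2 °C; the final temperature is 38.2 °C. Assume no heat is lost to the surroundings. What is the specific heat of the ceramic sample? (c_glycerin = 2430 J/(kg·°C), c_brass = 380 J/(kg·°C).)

Conservation of energy gives ΣQ = 0:
0.248·c·(38.2 − 330) + 0.784·2430·(38.2 − 27.2) + 0.082·380·(38.2 − 27.2) = 0
-72.37 c = -21299
c = -21299/-72.37 ≈ 294.3 J/(kg·°C)

c ≈ 294 J/(kg·°C)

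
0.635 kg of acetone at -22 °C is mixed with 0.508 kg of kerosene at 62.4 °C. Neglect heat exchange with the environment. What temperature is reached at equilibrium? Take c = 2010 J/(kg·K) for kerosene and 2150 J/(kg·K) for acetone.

T_f ≈ 14.1 °C

T_f = Σ m_i c_i T_i / Σ m_i c_i:
T_f = (1021.1·62.4 + 1365.2·(-22)) / (1021.1 + 1365.2)
    = 33680 / 2386.3 ≈ 14.11 °C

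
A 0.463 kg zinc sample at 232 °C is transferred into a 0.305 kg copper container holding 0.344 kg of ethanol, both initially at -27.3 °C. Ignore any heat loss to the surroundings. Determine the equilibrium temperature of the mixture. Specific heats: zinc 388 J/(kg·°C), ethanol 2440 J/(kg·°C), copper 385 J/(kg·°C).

T_f ≈ 13.7 °C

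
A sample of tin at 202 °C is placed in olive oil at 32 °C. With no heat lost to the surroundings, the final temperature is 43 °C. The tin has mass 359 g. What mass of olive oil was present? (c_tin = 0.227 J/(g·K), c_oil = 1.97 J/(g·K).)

|Q_tin| = |Q_oil|:
359·0.227·(202 − 43) = m·1.97·(43 − 32)
21.67 m = 12957  ⇒  m ≈ 597.9 g

m ≈ 598 g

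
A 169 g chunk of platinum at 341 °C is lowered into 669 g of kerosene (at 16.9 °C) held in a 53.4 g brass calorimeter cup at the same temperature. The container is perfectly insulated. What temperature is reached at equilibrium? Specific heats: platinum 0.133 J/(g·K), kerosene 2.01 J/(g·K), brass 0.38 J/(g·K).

T_f ≈ 22.2 °C

Energy conservation, ΣQ = 0:
169*0.133*(T − 341) + 669*2.01*(T − 16.9) + 53.4*0.38*(T − 16.9) = 0
1387.5 T = 30733
T = 30733/1387.5 ≈ 22.15 °C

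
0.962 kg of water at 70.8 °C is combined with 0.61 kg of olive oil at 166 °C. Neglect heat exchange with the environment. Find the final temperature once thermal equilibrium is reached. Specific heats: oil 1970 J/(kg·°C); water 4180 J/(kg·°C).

T_f ≈ 92.7 °C

Conservation of energy gives ΣQ = 0:
0.61*1970*(T − 166) + 0.962*4180*(T − 70.8) = 0
1201.7(T − 166) + 4021.2(T − 70.8) = 0
5222.9 T = 484180
T = 484180 / 5222.9 = 92.7 °C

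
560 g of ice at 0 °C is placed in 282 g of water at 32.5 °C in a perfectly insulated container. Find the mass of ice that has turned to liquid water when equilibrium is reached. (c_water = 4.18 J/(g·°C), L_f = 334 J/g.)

Cooling the water to 0 °C releases 282×4.18×32.5 = 38310 J.
Fully melting the ice requires m_ice L_f = 560×334 = 187040 J.
That's not enough to melt it all — equilibrium is at 0 °C with ice remaining.
m_melt = 38310 / L_f = 114.7 g.

m_melted ≈ 115 g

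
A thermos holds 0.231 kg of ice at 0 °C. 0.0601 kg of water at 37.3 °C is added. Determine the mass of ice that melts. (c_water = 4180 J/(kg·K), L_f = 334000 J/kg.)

m_melted ≈ 0.0281 kg

Water can give up m c ΔT = 0.0601×4180×37.3 = 9370.4 J before reaching 0 °C.
To melt every bit of ice: 0.231×334000 = 77154 J.
9370.4 J < 77154 J, so only part of the ice melts and the system sits at 0 °C.
Mass melted = 9370.4/334000 ≈ 0.02806 kg.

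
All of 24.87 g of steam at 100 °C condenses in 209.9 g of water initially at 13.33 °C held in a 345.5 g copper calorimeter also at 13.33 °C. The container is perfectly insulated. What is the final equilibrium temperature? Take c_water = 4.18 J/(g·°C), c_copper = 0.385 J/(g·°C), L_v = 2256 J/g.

Conservation of energy gives ΣQ = 0:
latent heat released on condensation: 24.87·2256 = 56107
  condensate cools 100→T: 24.87·4.18·(T − 100) = 103.96(T − 100)
  original water: 877.38(T − 13.33)
  copper cup: 345.5·0.385·(T − 13.33) = 133.02(T − 13.33)
1114.4 T = 56107 + 10396 + 13469 = 79971
T ≈ 71.76 °C, under the boiling point, so the assumption holds.

T_f ≈ 71.8 °C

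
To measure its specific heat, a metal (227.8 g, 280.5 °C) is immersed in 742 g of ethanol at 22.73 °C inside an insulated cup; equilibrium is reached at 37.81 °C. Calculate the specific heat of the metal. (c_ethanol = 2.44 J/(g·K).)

Taking heat into each body as positive, Σ m c ΔT = 0:
227.8×c×(37.81 − 280.5) + 742×2.44×(37.81 − 22.73) = 0
-55285 c = -27302
c = -27302/-55285 ≈ 0.4938 J/(g·K)

c ≈ 0.494 J/(g·K)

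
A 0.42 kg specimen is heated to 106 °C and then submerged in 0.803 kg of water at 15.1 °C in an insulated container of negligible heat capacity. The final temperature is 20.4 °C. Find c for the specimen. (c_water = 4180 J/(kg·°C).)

Heat lost by the specimen = heat gained by the water:
0.42·c·(106 − 20.4) = 0.803·4180·(20.4 − 15.1)
35.95 c = 17790  ⇒  c ≈ 494.8 J/(kg·°C)

c ≈ 495 J/(kg·°C)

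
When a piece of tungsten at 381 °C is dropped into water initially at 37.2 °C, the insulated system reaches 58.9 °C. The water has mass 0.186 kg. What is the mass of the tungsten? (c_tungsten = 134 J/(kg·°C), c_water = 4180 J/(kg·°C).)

m ≈ 0.391 kg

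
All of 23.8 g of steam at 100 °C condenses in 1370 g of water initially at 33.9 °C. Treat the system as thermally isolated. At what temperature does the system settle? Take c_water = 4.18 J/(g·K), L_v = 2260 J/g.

T_f ≈ 44.3 °C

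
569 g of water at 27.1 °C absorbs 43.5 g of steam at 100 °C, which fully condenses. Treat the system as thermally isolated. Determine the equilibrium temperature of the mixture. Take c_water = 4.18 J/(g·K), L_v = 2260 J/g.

Energy conservation, ΣQ = 0:
steam→water at 100 °C releases m L_v = 43.5·2260 = 98310
  condensate cools 100→T: 43.5·4.18·(T − 100) = 181.83(T − 100)
  water warms: 569·4.18·(T − 27.1) = 2378.4(T − 27.1)
2560.2 T = 98310 + 18183 + 64455 = 180948
T ≈ 70.68 °C — below 100 °C, confirming all the steam condensed.

T_f ≈ 70.7 °C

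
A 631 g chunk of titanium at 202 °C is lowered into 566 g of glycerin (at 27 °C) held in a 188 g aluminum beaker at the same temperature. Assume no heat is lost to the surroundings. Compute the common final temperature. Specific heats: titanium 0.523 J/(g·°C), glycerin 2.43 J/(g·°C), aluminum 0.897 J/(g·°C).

T_f is the heat-capacity-weighted average of the initial temperatures:
T_f = (330.01·202 + 1375.4·27 + 168.64·27) / (330.01 + 1375.4 + 168.64)
    = 108351 / 1874 ≈ 57.82 °C

T_f ≈ 57.8 °C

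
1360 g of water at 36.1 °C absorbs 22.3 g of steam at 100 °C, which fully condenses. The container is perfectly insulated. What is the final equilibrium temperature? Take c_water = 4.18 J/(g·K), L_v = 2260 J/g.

T_f ≈ 45.9 °C

Energy conservation, ΣQ = 0:
steam→water at 100 °C releases m L_v = 22.3·2260 = 50398
  condensate cools 100→T: 22.3·4.18·(T − 100) = 93.21(T − 100)
  original water: 5684.8(T − 36.1)
5778 T = 50398 + 9321.4 + 205221 = 264941
T ≈ 45.85 °C, under the boiling point, so the assumption holds.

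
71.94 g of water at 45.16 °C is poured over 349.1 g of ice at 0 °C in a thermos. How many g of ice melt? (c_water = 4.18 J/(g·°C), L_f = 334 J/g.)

Heat available from the water dropping to 0 °C: 71.94×4.18×45.16 = 13580 J.
Melting all 349.1 g of ice would need 349.1×334 = 116599 J.
13580 J < 116599 J, so only part of the ice melts and the system sits at 0 °C.
m_melted×334 = 13580  ⇒  m_melted ≈ 40.66 g.

m_melted ≈ 40.7 g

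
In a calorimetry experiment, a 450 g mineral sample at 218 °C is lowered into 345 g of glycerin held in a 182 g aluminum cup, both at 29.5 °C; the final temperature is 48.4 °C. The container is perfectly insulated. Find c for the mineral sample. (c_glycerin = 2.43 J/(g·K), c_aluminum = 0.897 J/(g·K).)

c ≈ 0.248 J/(g·K)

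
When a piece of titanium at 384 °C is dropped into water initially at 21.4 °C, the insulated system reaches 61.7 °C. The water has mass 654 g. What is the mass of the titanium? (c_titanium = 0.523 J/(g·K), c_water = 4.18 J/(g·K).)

Heat gained plus heat lost sum to zero:
m·0.523·(61.7 − 384) + 654·4.18·(61.7 − 21.4) = 0
-168.56 m = -110169
m = -110169/-168.56 ≈ 653.6 g

m ≈ 654 g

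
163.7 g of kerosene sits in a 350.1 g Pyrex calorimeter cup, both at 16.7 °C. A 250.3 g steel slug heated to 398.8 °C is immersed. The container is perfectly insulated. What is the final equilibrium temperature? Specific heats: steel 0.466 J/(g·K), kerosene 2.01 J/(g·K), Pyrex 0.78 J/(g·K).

T_f = Σ m_i c_i T_i / Σ m_i c_i:
T_f = (116.64*398.8 + 329.04*16.7 + 273.08*16.7) / (116.64 + 329.04 + 273.08)
    = 56571 / 718.75 ≈ 78.71 °C

T_f ≈ 78.7 °C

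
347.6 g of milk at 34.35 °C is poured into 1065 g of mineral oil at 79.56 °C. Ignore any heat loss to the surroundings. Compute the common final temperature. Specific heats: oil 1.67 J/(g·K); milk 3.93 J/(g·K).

Heat lost by the oil equals heat gained by the milk:
1065·1.67·(79.56 − T) = 347.6·3.93·(T − 34.35)
1778.5(79.56 − T) = 1366.1(T − 34.35)
3144.6 T = 188426  ⇒  T ≈ 59.92 °C

T_f ≈ 59.9 °C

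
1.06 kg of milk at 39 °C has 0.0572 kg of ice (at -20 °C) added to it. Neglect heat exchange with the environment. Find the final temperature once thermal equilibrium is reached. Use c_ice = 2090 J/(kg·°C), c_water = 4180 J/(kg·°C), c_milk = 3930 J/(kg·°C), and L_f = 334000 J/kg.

Heat gained plus heat lost sum to zero:
ice -20→0 °C: 0.0572×2090×20 = 2391; melt ice: 0.0572×334000 = 19105; meltwater 0→T: 0.0572×4180×T = 239.1 T; milk: 4165.8(T − 39)
4404.9 T = 162466 − 21496 = 140970
T ≈ 32.00 °C. Since T > 0 °C, the all-ice-melts assumption holds.

T_f ≈ 32.0 °C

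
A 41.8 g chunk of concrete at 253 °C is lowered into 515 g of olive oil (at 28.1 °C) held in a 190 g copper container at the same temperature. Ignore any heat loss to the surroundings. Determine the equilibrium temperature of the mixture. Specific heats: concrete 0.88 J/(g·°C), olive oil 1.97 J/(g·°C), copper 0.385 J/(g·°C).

T_f ≈ 35.5 °C

Taking heat into each body as positive, Σ m c ΔT = 0:
41.8*0.88*(T − 253) + 515*1.97*(T − 28.1) + 190*0.385*(T − 28.1) = 0
1124.5 T = 39871
T = 39871/1124.5 ≈ 35.46 °C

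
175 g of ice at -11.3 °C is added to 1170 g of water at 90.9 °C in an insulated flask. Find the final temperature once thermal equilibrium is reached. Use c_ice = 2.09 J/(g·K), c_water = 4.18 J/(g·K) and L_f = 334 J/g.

T_f ≈ 67.9 °C

Net heat exchanged in the isolated system is zero:
ice -11.3→0 °C: 175·2.09·11.3 = 4133; melt ice: 175·334 = 58450; meltwater 0→T: 175·4.18·T = 731.5 T; water cools: 1170·4.18·(T − 90.9) = 4890.6(T − 90.9)
5622.1 T = 444556 − 62583 = 381973
T ≈ 67.94 °C — above 0 °C, consistent with complete melting.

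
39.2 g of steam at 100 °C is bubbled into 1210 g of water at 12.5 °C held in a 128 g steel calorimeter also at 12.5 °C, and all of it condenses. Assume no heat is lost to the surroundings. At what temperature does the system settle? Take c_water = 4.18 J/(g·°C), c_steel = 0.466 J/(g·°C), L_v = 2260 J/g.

Sum of m c ΔT and latent-heat terms is zero:
latent heat released on condensation: 39.2·2260 = 88592
  condensate cools 100→T: 39.2·4.18·(T − 100) = 163.86(T − 100)
  original water: 5057.8(T − 12.5)
  cup: 59.65(T − 12.5)
5281.3 T = 88592 + 16386 + 63968 = 168946
T ≈ 31.99 °C (< 100 °C, so full condensation is consistent).

T_f ≈ 32.0 °C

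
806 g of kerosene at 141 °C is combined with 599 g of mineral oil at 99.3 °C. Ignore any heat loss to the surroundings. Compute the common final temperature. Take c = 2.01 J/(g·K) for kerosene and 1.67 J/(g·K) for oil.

T_f ≈ 125.1 °C

Heat gained plus heat lost sum to zero:
806*2.01*(T − 141) + 599*1.67*(T − 99.3) = 0
2620.4 T = 327761
T = 327761/2620.4 ≈ 125.08 °C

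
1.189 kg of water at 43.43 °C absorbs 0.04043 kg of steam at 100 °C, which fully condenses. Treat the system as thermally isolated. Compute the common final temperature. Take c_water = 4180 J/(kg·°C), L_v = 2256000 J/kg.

T_f ≈ 63.0 °C

Sum of m c ΔT and latent-heat terms is zero:
steam→water at 100 °C releases m L_v = 0.04043·2256000 = 91210
  condensate cools 100→T: 0.04043·4180·(T − 100) = 169(T − 100)
  water warms: 1.189·4180·(T − 43.43) = 4970(T − 43.43)
5139 T = 91210 + 16900 + 215848 = 323958
T ≈ 63.04 °C, under the boiling point, so the assumption holds.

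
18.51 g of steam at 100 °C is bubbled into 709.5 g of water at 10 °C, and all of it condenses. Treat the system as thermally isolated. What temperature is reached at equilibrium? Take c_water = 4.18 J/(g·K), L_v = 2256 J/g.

T_f ≈ 26.0 °C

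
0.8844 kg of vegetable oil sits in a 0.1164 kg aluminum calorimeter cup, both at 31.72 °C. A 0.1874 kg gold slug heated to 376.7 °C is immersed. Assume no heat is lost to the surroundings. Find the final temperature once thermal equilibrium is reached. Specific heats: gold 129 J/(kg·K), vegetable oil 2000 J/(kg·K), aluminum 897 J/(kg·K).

T_f = Σ m_i c_i T_i / Σ m_i c_i:
T_f = (24.17×376.7 + 1768.8×31.72 + 104.41×31.72) / (24.17 + 1768.8 + 104.41)
    = 68525 / 1897.4 ≈ 36.12 °C

T_f ≈ 36.1 °C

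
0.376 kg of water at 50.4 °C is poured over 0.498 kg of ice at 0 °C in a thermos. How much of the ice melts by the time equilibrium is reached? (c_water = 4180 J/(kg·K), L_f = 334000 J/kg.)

m_melted ≈ 0.237 kg

Heat available from the water dropping to 0 °C: 0.376×4180×50.4 = 79213 J.
Melting all 0.498 kg of ice would need 0.498×334000 = 166332 J.
Since 79213 < 166332 J, not all the ice melts; equilibrium is at 0 °C.
m_melted×334000 = 79213  ⇒  m_melted ≈ 0.2372 kg.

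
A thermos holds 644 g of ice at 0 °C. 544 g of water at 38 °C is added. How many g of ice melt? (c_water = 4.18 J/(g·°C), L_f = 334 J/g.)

m_melted ≈ 259 g

Water can give up m c ΔT = 544×4.18×38 = 86409 J before reaching 0 °C.
Melting all 644 g of ice would need 644×334 = 215096 J.
86409 J < 215096 J, so only part of the ice melts and the system sits at 0 °C.
m_melt = 86409 / L_f = 258.7 g.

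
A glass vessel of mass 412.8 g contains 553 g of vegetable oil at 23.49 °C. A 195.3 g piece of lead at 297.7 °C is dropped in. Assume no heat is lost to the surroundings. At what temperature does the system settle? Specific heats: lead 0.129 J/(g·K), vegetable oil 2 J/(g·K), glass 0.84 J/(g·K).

T_f ≈ 28.2 °C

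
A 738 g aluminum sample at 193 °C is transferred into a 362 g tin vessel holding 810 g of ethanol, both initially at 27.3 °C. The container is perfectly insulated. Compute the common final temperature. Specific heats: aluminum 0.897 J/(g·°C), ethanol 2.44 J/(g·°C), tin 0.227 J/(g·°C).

T_f ≈ 67.6 °C

Setting the total heat transfer to zero:
738*0.897*(T − 193) + 810*2.44*(T − 27.3) + 362*0.227*(T − 27.3) = 0
2720.6 T = 183962
T = 183962 / 2720.6 = 67.6 °C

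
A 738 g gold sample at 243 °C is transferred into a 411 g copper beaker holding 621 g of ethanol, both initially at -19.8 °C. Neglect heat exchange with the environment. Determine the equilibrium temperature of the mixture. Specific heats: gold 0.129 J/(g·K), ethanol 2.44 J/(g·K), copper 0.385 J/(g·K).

T_f ≈ -5.7 °C

Taking heat into each body as positive, Σ m c ΔT = 0:
738×0.129×(T − 243) + 621×2.44×(T − (-19.8)) + 411×0.385×(T − (-19.8)) = 0
1768.7 T = -10001
T ≈ -5.65 °C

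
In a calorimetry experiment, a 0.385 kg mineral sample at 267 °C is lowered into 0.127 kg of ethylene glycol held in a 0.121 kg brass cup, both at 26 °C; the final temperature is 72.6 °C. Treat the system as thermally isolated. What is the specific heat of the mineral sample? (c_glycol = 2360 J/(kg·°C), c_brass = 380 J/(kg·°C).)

Taking heat into each body as positive, Σ m c ΔT = 0:
0.385×c×(72.6 − 267) + 0.127×2360×(72.6 − 26) + 0.121×380×(72.6 − 26) = 0
-74.84 c = -16110
c = -16110/-74.84 ≈ 215.2 J/(kg·°C)

c ≈ 215 J/(kg·°C)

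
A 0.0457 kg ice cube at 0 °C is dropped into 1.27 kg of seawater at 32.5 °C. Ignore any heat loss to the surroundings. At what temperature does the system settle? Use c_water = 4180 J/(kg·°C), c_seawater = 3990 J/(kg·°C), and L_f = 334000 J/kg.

Conservation of energy gives ΣQ = 0:
fusion: m_ice L_f = 0.0457·334000 = 15264
  meltwater 0→T: 0.0457·4180·T = 191.03 T
  seawater cools: 1.27·3990·(T − 32.5) = 5067.3(T − 32.5)
5258.3 T = 164687 − 15264 = 149423
T ≈ 28.42 °C. Since T > 0 °C, the all-ice-melts assumption holds.

T_f ≈ 28.4 °C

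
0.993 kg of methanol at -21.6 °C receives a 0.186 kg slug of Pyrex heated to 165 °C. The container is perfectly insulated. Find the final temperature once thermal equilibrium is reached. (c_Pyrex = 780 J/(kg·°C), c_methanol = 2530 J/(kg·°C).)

T_f ≈ -11.4 °C

Set heat shed by the hot body equal to heat absorbed by the cold body:
0.186*780*(165 − T) = 0.993*2530*(T − (-21.6))
145.08(165 − T) = 2512.3(T − (-21.6))
2657.4 T = -30327  ⇒  T ≈ -11.41 °C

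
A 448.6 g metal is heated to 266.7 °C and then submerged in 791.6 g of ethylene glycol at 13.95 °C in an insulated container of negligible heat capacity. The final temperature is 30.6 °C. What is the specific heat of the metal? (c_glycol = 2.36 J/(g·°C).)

m_s c (T_s − T_f) = m_glycol c_glycol (T_f − T_0):
448.6×c×(266.7 − 30.6) = 791.6×2.36×(30.6 − 13.95)
105914 c = 31105  ⇒  c ≈ 0.2937 J/(g·°C)

c ≈ 0.294 J/(g·°C)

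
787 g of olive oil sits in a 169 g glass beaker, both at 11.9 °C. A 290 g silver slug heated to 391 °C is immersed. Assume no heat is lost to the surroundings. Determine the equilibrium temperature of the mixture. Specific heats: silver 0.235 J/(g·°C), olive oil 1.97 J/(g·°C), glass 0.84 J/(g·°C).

Net heat exchanged in the isolated system is zero:
290*0.235*(T − 391) + 787*1.97*(T − 11.9) + 169*0.84*(T − 11.9) = 0
68.15(T − 391) + 1550.4(T − 11.9) + 141.96(T − 11.9) = 0
(68.15 + 1550.4 + 141.96) T = 68.15*391 + 1550.4*11.9 + 141.96*11.9
T ≈ 26.58 °C

T_f ≈ 26.6 °C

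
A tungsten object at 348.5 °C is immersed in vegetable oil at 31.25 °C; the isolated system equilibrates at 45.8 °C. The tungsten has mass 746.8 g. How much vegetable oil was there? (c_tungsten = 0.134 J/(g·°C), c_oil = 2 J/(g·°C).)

m ≈ 1040 g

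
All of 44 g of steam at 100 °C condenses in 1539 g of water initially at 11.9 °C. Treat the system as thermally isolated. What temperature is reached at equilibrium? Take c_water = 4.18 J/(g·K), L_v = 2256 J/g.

T_f ≈ 29.4 °C

Taking heat into each body as positive, Σ m c ΔT = 0:
condense steam: −44·2256 = −99264; condensate cools 100→T: 44·4.18·(T − 100) = 183.92(T − 100); original water: 6433(T − 11.9)
6616.9 T = 99264 + 18392 + 76553 = 194209
T ≈ 29.35 °C, under the boiling point, so the assumption holds.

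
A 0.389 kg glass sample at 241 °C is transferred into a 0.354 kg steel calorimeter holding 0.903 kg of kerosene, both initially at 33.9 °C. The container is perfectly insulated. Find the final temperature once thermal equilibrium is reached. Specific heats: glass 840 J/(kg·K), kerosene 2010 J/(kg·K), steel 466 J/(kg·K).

T_f ≈ 63.2 °C

Conservation of energy gives ΣQ = 0:
0.389*840*(T − 241) + 0.903*2010*(T − 33.9) + 0.354*466*(T − 33.9) = 0
326.76(T − 241) + 1815(T − 33.9) + 164.96(T − 33.9) = 0
2306.8 T = 145871
T = 145871/2306.8 ≈ 63.24 °C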